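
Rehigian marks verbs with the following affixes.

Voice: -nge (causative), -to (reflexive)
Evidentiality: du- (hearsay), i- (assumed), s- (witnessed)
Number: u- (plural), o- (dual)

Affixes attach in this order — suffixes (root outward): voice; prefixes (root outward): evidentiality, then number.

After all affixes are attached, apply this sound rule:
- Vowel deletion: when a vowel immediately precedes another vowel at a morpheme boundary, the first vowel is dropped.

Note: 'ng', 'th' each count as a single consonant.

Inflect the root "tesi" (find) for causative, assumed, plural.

itesinge

Attach evidentiality assumed i- → itesi.
Attach number plural u- → uitesi.
Attach voice causative -nge → uitesinge.
Apply vowel deletion: uitesinge → itesinge.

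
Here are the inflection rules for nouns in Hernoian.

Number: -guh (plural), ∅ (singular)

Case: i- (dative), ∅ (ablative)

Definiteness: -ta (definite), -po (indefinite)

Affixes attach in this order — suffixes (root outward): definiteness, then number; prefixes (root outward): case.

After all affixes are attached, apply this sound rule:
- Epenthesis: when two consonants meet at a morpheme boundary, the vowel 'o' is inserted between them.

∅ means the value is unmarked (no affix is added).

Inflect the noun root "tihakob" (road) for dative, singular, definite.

itihakobota

Attach case dative i- → itihakob.
Attach definiteness definite -ta → itihakobta.
number = singular: zero marking, form stays itihakobta.
Apply epenthesis: itihakobta → itihakobota.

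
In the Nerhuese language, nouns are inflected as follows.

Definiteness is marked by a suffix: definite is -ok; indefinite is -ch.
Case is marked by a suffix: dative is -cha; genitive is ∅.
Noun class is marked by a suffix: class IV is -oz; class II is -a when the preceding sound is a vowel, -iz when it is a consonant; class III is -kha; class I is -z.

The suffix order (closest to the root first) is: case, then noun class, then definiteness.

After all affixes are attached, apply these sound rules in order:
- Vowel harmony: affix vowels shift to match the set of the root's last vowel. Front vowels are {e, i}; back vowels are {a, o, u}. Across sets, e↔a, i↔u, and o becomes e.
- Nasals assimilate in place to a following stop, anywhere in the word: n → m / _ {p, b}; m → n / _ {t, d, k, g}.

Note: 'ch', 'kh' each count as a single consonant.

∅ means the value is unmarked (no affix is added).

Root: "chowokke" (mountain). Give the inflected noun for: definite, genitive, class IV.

chowokkeezek

case = genitive: zero marking, form stays chowokke.
Attach noun class class IV -oz → chowokkeoz.
Attach definiteness definite -ok → chowokkeozok.
Apply vowel harmony: chowokkeozok → chowokkeezek.
Nasal assimilation: no change.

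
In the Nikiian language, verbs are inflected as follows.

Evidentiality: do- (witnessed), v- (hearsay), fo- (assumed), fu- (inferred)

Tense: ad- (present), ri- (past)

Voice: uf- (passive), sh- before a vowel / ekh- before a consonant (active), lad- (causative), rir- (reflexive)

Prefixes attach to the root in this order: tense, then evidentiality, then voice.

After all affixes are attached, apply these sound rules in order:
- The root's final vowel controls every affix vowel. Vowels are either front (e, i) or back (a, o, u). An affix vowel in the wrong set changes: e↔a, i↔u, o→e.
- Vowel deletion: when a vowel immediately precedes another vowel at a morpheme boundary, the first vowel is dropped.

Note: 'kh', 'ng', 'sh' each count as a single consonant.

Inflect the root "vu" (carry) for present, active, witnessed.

akhdadvu

Attach tense present ad- → advu.
Attach evidentiality witnessed do- → doadvu.
Attach voice active ekh- (before consonant 'd') → ekhdoadvu.
Apply vowel harmony: ekhdoadvu → akhdoadvu.
Apply vowel deletion: akhdoadvu → akhdadvu.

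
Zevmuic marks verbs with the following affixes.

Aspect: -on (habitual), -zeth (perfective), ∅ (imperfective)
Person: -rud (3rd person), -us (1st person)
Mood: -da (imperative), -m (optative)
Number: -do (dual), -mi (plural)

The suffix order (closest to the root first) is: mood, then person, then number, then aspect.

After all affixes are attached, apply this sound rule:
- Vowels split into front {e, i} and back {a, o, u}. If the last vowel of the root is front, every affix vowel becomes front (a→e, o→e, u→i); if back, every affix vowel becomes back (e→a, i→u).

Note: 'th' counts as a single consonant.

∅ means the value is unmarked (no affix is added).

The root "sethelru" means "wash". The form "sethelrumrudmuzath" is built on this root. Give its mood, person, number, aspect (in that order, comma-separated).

Segment: sethelru-m-rud-mi-zeth.
mood: -m → optative.
person: -rud → 3rd person.
number: -mi → plural.
aspect: -zeth → perfective.

optative, 3rd person, plural, perfective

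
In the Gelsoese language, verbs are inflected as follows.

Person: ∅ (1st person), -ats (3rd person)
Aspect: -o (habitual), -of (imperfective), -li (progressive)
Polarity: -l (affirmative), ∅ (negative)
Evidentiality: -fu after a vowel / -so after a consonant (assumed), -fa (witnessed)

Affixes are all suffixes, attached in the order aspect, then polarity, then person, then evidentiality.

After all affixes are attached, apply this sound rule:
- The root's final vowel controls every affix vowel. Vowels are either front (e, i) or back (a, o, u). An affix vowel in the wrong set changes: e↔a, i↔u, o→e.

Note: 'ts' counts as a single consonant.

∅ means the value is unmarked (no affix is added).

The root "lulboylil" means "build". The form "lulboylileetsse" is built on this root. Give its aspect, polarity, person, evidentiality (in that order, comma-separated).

habitual, negative, 3rd person, assumed

Segment: lulboylil-o-ats-so.
aspect: -o → habitual.
polarity: ∅ → negative.
person: -ats → 3rd person.
evidentiality: -fu/so → assumed.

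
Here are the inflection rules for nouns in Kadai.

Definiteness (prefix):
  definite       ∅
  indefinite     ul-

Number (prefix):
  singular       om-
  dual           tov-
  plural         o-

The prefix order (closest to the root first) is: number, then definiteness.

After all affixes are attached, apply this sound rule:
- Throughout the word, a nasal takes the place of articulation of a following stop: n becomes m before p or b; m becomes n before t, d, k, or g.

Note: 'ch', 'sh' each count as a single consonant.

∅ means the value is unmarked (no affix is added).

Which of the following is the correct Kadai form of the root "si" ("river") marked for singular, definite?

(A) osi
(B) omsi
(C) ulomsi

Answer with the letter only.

B

Attach number singular om- → omsi.
definiteness = definite: zero marking, form stays omsi.
Nasal assimilation: no change.
So the correct form is omsi, option (B).
(A) osi is wrong: it uses plural instead of singular for number.
(C) ulomsi is wrong: it uses indefinite instead of definite for definiteness.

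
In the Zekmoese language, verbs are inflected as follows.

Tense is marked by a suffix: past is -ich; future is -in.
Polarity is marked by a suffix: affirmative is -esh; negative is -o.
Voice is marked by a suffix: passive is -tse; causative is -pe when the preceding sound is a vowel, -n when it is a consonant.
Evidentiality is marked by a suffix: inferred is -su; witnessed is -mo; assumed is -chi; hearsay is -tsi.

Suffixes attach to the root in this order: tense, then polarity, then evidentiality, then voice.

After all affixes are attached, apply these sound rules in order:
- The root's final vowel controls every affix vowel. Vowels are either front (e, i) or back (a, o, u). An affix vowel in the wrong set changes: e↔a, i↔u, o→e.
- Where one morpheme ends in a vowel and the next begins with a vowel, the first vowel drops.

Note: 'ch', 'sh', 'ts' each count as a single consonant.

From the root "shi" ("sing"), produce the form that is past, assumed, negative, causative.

Attach tense past -ich → shiich.
Attach polarity negative -o → shiicho.
Attach evidentiality assumed -chi → shiichochi.
Attach voice causative -pe (after vowel 'i') → shiichochipe.
Apply vowel harmony: shiichochipe → shiichechipe.
Apply vowel deletion: shiichechipe → shichechipe.

shichechipe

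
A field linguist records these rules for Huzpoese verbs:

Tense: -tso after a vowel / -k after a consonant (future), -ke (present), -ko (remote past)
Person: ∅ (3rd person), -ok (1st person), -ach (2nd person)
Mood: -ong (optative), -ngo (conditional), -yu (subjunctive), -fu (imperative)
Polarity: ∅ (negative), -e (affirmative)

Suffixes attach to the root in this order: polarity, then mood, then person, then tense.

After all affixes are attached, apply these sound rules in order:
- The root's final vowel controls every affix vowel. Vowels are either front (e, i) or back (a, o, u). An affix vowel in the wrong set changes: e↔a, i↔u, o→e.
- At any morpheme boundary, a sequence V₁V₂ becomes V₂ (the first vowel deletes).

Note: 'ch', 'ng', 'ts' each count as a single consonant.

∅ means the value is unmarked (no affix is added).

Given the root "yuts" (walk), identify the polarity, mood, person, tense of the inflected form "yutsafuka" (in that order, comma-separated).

Segment: yuts-e-fu-ke.
polarity: -e → affirmative.
mood: -fu → imperative.
person: ∅ → 3rd person.
tense: -ke → present.

affirmative, imperative, 3rd person, present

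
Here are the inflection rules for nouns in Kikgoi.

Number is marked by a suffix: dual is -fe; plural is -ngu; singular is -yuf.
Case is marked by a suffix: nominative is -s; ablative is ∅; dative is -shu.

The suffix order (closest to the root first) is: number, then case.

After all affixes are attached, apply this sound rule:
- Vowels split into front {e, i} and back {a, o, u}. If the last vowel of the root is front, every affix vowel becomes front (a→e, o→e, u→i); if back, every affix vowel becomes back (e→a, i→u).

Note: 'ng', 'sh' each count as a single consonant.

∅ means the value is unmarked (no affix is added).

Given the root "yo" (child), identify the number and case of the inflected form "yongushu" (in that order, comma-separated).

Segment: yo-ngu-shu.
number: -ngu → plural.
case: -shu → dative.

plural, dative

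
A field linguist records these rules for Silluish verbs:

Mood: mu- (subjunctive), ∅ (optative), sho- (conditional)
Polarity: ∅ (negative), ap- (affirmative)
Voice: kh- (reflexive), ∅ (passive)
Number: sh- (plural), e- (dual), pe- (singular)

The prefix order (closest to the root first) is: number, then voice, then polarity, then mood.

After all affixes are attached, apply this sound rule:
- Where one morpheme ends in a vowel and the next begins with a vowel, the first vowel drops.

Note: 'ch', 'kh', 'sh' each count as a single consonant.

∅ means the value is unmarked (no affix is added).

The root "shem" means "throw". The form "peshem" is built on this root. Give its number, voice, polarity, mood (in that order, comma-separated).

singular, passive, negative, optative

Segment: pe-shem.
number: pe- → singular.
voice: ∅ → passive.
polarity: ∅ → negative.
mood: ∅ → optative.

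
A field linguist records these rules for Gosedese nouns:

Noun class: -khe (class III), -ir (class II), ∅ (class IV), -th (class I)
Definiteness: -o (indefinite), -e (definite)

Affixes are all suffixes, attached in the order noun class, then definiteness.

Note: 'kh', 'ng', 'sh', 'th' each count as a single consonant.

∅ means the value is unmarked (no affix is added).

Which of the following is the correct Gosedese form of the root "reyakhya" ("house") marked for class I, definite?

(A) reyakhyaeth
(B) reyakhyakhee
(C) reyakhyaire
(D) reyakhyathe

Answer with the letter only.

D

Attach noun class class I -th → reyakhyath.
Attach definiteness definite -e → reyakhyathe.
So the correct form is reyakhyathe, option (D).
(C) reyakhyaire is wrong: it uses class II instead of class I for noun class.
(A) reyakhyaeth is wrong: it has the affixes in the wrong order.
(B) reyakhyakhee is wrong: it uses class III instead of class I for noun class.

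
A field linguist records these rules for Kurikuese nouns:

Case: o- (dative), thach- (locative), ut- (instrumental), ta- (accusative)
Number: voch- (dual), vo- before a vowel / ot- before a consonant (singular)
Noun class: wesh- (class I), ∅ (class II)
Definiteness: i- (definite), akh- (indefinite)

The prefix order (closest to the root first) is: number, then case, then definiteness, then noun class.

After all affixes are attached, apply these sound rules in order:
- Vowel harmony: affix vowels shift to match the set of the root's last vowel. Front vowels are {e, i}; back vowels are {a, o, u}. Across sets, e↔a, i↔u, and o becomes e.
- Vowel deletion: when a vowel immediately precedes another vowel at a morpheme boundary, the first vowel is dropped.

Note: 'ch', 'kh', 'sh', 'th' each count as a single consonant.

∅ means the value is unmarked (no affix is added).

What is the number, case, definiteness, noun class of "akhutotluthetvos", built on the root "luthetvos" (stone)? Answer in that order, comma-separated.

Segment: akh-ut-ot-luthetvos.
number: vo/ot- → singular.
case: ut- → instrumental.
definiteness: akh- → indefinite.
noun class: ∅ → class II.

singular, instrumental, indefinite, class II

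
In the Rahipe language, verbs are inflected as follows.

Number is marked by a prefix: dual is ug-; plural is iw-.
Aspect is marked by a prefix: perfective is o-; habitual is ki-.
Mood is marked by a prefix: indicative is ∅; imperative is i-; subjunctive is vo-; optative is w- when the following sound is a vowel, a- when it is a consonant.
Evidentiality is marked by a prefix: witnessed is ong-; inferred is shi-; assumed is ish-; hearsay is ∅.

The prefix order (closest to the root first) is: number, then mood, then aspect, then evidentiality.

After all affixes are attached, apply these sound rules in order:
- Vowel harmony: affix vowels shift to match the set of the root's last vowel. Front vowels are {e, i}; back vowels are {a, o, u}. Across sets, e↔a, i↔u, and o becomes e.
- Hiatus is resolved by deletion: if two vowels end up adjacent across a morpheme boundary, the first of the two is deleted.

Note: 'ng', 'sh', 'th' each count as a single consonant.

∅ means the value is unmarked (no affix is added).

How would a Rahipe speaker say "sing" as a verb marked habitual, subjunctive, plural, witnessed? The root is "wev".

engkiviwwev

Attach number plural iw- → iwwev.
Attach mood subjunctive vo- → voiwwev.
Attach aspect habitual ki- → kivoiwwev.
Attach evidentiality witnessed ong- → ongkivoiwwev.
Apply vowel harmony: ongkivoiwwev → engkiveiwwev.
Apply vowel deletion: engkiveiwwev → engkiviwwev.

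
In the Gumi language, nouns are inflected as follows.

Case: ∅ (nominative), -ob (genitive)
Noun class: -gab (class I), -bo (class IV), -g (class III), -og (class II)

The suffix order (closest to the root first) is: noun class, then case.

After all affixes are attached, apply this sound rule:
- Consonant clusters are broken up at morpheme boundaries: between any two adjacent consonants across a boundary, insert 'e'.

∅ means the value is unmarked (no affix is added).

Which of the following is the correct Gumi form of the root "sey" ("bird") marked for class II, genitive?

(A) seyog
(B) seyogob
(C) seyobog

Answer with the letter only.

B

Attach noun class class II -og → seyog.
Attach case genitive -ob → seyogob.
Epenthesis: no change.
So the correct form is seyogob, option (B).
(A) seyog is wrong: it uses nominative instead of genitive for case.
(C) seyobog is wrong: it has the affixes in the wrong order.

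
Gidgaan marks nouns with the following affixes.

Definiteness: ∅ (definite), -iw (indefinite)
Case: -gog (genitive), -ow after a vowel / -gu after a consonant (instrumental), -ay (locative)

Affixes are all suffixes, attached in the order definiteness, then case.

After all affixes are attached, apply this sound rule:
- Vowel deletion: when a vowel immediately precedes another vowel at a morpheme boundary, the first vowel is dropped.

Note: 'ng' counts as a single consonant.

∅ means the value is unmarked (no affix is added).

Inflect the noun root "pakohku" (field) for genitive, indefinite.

pakohkiwgog

Attach definiteness indefinite -iw → pakohkuiw.
Attach case genitive -gog → pakohkuiwgog.
Apply vowel deletion: pakohkuiwgog → pakohkiwgog.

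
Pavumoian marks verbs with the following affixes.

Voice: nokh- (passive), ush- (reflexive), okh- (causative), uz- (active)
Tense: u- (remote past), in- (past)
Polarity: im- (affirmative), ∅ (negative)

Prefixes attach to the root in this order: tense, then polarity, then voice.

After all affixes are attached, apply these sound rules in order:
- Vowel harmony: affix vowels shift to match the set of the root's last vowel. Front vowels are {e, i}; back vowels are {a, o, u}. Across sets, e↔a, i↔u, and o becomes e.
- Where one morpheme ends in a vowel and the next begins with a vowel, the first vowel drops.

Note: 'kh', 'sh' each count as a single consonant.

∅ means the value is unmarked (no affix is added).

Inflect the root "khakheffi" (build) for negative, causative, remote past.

Attach tense remote past u- → ukhakheffi.
polarity = negative: zero marking, form stays ukhakheffi.
Attach voice causative okh- → okhukhakheffi.
Apply vowel harmony: okhukhakheffi → ekhikhakheffi.
Vowel deletion: no change.

ekhikhakheffi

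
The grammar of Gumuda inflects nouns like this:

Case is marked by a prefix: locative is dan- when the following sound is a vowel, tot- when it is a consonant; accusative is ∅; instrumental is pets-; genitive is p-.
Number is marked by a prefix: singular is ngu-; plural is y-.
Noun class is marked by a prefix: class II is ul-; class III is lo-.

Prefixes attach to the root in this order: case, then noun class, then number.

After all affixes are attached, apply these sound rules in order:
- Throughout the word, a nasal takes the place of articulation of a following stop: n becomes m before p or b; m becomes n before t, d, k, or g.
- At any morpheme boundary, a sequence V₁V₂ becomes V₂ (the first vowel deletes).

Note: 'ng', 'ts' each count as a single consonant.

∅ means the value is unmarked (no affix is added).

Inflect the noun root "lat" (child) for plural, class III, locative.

ylototlat

Attach case locative tot- (before consonant 'l') → totlat.
Attach noun class class III lo- → lototlat.
Attach number plural y- → ylototlat.
Nasal assimilation: no change.
Vowel deletion: no change.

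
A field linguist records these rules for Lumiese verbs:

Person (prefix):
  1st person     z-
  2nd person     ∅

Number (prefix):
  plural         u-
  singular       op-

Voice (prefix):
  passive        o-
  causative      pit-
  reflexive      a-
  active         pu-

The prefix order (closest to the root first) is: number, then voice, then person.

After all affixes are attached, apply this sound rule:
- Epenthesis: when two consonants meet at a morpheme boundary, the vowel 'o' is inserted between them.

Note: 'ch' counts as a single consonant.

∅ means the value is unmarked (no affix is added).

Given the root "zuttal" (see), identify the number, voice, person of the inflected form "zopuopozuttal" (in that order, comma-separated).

Segment: z-pu-op-zuttal.
number: op- → singular.
voice: pu- → active.
person: z- → 1st person.

singular, active, 1st person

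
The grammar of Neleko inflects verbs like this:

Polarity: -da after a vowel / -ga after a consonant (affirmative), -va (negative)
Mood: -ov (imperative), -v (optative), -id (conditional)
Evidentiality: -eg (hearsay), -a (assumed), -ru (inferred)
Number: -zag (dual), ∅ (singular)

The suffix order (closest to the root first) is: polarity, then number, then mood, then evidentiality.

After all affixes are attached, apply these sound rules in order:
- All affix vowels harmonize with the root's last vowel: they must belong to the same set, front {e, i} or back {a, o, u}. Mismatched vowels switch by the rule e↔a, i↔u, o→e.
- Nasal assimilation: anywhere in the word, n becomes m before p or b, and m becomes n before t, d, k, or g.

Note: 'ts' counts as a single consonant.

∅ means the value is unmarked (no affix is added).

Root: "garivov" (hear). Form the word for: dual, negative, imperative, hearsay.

Attach polarity negative -va → garivovva.
Attach number dual -zag → garivovvazag.
Attach mood imperative -ov → garivovvazagov.
Attach evidentiality hearsay -eg → garivovvazagoveg.
Apply vowel harmony: garivovvazagoveg → garivovvazagovag.
Nasal assimilation: no change.

garivovvazagovag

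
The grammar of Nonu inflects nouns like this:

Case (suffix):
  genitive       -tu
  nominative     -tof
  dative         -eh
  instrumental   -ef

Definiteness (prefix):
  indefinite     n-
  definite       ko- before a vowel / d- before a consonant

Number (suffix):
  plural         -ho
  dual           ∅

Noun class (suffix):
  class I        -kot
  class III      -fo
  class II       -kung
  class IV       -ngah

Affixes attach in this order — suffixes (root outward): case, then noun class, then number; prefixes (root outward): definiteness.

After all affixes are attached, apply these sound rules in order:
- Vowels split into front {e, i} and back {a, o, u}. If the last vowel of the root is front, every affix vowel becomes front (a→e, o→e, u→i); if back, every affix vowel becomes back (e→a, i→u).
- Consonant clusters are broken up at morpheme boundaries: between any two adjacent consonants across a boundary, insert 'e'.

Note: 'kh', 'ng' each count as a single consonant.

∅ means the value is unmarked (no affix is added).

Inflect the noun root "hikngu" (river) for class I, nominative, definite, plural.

dehikngutofekoteho

Attach definiteness definite d- (before consonant 'h') → dhikngu.
Attach case nominative -tof → dhikngutof.
Attach noun class class I -kot → dhikngutofkot.
Attach number plural -ho → dhikngutofkotho.
Vowel harmony: no change.
Apply epenthesis: dhikngutofkotho → dehikngutofekoteho.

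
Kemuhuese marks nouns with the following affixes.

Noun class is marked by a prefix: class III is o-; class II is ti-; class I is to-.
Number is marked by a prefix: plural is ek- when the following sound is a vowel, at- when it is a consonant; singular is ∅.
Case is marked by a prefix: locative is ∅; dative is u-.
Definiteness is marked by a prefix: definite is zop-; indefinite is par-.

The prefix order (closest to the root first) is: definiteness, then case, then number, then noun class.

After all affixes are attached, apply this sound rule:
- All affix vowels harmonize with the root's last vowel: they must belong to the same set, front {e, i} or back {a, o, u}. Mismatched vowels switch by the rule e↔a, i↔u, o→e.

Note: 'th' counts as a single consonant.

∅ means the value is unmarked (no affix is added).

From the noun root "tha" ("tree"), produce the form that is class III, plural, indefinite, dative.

oakupartha

Attach definiteness indefinite par- → partha.
Attach case dative u- → upartha.
Attach number plural ek- (before vowel 'u') → ekupartha.
Attach noun class class III o- → oekupartha.
Apply vowel harmony: oekupartha → oakupartha.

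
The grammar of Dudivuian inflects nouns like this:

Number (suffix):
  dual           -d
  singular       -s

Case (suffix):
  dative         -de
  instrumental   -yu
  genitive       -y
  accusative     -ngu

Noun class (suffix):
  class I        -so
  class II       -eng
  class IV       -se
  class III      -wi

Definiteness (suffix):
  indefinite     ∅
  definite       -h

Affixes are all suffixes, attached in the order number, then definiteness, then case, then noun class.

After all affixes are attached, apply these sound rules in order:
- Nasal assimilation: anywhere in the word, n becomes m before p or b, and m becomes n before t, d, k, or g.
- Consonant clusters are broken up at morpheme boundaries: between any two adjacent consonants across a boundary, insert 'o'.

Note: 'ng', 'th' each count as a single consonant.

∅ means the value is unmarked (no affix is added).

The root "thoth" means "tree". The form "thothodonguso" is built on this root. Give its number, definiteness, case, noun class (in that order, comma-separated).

dual, indefinite, accusative, class I

Segment: thoth-d-ngu-so.
number: -d → dual.
definiteness: ∅ → indefinite.
case: -ngu → accusative.
noun class: -so → class I.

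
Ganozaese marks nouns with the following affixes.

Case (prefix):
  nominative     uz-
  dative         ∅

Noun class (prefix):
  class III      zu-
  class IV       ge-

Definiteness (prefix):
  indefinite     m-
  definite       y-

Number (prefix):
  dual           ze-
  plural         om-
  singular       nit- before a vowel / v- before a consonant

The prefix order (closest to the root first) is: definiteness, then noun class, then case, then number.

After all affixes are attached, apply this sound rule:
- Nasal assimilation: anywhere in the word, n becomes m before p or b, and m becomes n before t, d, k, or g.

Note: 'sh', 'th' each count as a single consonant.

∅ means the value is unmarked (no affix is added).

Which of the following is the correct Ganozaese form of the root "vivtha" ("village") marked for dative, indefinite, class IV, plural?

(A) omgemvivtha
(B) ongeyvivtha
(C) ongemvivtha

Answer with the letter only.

Attach definiteness indefinite m- → mvivtha.
Attach noun class class IV ge- → gemvivtha.
case = dative: zero marking, form stays gemvivtha.
Attach number plural om- → omgemvivtha.
Apply nasal assimilation: omgemvivtha → ongemvivtha.
So the correct form is ongemvivtha, option (C).
(A) omgemvivtha is wrong: it fails to apply the sound rule(s).
(B) ongeyvivtha is wrong: it uses definite instead of indefinite for definiteness.

C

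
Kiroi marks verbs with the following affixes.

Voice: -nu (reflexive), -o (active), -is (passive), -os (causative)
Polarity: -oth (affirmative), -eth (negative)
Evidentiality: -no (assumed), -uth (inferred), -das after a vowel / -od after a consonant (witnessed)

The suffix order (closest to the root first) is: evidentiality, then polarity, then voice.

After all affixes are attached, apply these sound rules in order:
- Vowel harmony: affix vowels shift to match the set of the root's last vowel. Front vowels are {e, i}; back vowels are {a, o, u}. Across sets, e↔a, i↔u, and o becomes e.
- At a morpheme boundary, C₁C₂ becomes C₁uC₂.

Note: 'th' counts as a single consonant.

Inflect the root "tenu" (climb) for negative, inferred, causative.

tenuuthathos

Attach evidentiality inferred -uth → tenuuth.
Attach polarity negative -eth → tenuutheth.
Attach voice causative -os → tenuuthethos.
Apply vowel harmony: tenuuthethos → tenuuthathos.
Epenthesis: no change.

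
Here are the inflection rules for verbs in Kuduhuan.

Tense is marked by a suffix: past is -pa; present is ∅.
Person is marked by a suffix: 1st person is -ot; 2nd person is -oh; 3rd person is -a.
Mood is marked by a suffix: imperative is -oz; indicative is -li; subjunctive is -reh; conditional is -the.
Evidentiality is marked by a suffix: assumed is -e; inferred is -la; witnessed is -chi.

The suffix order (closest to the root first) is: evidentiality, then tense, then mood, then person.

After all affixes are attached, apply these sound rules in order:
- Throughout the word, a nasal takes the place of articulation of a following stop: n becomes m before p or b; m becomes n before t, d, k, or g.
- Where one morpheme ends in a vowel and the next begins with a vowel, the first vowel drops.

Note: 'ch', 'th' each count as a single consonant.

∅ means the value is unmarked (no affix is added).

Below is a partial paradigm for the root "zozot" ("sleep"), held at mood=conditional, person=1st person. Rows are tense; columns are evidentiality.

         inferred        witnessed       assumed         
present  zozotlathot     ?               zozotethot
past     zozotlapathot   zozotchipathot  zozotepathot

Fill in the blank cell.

Attach evidentiality witnessed -chi → zozotchi.
tense = present: zero marking, form stays zozotchi.
Attach mood conditional -the → zozotchithe.
Attach person 1st person -ot → zozotchitheot.
Nasal assimilation: no change.
Apply vowel deletion: zozotchitheot → zozotchithot.

zozotchithot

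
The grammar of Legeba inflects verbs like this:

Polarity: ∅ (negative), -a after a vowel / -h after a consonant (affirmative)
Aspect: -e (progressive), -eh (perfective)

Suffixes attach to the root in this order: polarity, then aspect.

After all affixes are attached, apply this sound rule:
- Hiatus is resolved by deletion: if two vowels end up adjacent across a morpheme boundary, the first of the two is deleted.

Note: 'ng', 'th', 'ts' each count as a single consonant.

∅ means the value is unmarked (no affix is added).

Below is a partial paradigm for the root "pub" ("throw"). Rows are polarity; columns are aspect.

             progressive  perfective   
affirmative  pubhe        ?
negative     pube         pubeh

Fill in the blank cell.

pubheh

Attach polarity affirmative -h (after consonant 'b') → pubh.
Attach aspect perfective -eh → pubheh.
Vowel deletion: no change.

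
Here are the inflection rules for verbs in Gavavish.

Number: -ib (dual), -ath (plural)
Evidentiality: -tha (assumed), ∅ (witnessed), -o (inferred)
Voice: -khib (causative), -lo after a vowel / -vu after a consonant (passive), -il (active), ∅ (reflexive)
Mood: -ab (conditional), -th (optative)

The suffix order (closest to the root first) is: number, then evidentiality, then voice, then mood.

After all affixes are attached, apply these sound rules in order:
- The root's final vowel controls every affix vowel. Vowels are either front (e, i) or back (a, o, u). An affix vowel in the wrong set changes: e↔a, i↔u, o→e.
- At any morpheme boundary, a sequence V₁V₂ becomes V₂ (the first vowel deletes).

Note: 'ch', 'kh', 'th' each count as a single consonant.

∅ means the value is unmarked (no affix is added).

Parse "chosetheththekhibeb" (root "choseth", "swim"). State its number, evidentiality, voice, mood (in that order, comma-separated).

plural, assumed, causative, conditional

Segment: choseth-ath-tha-khib-ab.
number: -ath → plural.
evidentiality: -tha → assumed.
voice: -khib → causative.
mood: -ab → conditional.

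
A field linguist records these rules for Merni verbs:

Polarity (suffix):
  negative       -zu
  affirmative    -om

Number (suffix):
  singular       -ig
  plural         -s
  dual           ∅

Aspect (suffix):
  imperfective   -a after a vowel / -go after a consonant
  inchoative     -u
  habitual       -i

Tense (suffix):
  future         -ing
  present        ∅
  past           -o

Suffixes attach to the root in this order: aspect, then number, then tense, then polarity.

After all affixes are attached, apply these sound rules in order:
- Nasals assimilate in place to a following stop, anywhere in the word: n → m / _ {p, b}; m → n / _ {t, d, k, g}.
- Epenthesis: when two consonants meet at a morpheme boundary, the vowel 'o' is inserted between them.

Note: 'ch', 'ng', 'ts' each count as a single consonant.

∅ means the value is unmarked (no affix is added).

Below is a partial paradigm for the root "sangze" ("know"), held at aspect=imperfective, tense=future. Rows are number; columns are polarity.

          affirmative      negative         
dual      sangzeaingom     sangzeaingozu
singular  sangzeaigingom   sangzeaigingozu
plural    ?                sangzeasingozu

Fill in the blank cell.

sangzeasingom

Attach aspect imperfective -a (after vowel 'e') → sangzea.
Attach number plural -s → sangzeas.
Attach tense future -ing → sangzeasing.
Attach polarity affirmative -om → sangzeasingom.
Nasal assimilation: no change.
Epenthesis: no change.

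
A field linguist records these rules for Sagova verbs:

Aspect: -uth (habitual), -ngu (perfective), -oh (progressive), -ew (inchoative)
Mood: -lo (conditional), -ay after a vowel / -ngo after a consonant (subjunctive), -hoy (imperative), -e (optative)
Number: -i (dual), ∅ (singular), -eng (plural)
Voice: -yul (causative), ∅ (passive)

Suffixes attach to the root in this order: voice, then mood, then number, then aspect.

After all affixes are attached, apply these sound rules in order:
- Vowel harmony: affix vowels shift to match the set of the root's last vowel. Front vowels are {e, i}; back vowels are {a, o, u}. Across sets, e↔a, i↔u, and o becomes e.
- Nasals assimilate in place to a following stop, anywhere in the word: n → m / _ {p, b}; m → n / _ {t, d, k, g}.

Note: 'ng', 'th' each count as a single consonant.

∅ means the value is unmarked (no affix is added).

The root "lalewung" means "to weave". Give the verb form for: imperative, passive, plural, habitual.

voice = passive: zero marking, form stays lalewung.
Attach mood imperative -hoy → lalewunghoy.
Attach number plural -eng → lalewunghoyeng.
Attach aspect habitual -uth → lalewunghoyenguth.
Apply vowel harmony: lalewunghoyenguth → lalewunghoyanguth.
Nasal assimilation: no change.

lalewunghoyanguth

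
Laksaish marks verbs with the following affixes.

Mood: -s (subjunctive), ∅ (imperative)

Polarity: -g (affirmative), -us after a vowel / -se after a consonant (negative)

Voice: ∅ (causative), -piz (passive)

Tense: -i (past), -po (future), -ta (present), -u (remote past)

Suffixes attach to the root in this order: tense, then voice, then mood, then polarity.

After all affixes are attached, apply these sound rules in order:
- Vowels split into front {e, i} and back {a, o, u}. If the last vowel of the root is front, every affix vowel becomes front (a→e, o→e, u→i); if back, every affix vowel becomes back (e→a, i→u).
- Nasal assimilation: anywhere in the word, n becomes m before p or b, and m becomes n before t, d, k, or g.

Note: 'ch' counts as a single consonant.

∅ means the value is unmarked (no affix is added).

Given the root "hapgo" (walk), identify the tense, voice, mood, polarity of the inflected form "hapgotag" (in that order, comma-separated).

present, causative, imperative, affirmative

Segment: hapgo-ta-g.
tense: -ta → present.
voice: ∅ → causative.
mood: ∅ → imperative.
polarity: -g → affirmative.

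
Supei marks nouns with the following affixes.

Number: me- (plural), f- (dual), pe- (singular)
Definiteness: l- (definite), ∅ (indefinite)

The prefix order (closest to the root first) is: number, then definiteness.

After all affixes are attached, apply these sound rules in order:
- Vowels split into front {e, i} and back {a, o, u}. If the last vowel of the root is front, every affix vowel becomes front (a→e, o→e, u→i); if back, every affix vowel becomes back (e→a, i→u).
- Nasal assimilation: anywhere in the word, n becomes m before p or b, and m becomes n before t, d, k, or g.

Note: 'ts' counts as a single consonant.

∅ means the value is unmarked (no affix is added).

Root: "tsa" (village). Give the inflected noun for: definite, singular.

Attach number singular pe- → petsa.
Attach definiteness definite l- → lpetsa.
Apply vowel harmony: lpetsa → lpatsa.
Nasal assimilation: no change.

lpatsa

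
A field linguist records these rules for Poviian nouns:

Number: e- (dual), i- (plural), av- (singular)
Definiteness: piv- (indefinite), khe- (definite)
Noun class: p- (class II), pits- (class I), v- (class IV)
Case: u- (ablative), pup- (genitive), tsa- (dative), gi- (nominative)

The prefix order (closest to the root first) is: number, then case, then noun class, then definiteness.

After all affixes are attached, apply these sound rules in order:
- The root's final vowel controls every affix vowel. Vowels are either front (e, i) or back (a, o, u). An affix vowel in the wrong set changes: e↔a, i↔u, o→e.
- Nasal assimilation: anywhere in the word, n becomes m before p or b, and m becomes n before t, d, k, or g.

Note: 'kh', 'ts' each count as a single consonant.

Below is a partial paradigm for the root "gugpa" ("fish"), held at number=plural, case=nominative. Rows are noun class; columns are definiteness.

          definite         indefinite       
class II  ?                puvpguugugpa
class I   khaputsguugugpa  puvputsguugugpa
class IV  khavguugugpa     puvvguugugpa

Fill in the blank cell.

khapguugugpa

Attach number plural i- → igugpa.
Attach case nominative gi- → giigugpa.
Attach noun class class II p- → pgiigugpa.
Attach definiteness definite khe- → khepgiigugpa.
Apply vowel harmony: khepgiigugpa → khapguugugpa.
Nasal assimilation: no change.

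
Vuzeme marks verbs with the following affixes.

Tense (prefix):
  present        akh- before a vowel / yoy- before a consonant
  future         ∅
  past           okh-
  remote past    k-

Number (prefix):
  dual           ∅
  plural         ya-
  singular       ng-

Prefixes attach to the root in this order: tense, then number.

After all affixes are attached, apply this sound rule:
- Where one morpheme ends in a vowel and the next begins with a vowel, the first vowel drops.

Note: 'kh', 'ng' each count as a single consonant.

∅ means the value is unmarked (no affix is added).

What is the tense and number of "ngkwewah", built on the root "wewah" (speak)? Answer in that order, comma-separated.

Segment: ng-k-wewah.
tense: k- → remote past.
number: ng- → singular.

remote past, singular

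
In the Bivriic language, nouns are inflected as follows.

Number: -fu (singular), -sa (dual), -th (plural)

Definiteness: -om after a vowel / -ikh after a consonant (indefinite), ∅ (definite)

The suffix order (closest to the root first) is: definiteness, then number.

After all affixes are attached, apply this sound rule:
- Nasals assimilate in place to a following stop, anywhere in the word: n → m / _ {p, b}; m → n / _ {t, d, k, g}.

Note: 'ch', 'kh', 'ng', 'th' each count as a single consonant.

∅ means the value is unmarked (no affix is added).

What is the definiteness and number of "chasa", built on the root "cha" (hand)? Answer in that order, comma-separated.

definite, dual

Segment: cha-sa.
definiteness: ∅ → definite.
number: -sa → dual.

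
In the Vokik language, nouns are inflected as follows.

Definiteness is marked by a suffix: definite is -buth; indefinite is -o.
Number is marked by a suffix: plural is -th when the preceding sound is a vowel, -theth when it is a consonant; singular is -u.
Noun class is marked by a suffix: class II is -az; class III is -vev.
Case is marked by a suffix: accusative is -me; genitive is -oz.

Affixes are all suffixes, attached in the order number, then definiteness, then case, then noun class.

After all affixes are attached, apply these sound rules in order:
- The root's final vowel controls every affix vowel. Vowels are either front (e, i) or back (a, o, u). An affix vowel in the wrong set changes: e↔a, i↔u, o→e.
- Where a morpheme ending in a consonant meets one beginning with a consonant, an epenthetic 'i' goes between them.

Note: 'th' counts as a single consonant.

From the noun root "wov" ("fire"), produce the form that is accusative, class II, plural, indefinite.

Attach number plural -theth (after consonant 'v') → wovtheth.
Attach definiteness indefinite -o → wovthetho.
Attach case accusative -me → wovthethome.
Attach noun class class II -az → wovthethomeaz.
Apply vowel harmony: wovthethomeaz → wovthathomaaz.
Apply epenthesis: wovthathomaaz → wovithathomaaz.

wovithathomaaz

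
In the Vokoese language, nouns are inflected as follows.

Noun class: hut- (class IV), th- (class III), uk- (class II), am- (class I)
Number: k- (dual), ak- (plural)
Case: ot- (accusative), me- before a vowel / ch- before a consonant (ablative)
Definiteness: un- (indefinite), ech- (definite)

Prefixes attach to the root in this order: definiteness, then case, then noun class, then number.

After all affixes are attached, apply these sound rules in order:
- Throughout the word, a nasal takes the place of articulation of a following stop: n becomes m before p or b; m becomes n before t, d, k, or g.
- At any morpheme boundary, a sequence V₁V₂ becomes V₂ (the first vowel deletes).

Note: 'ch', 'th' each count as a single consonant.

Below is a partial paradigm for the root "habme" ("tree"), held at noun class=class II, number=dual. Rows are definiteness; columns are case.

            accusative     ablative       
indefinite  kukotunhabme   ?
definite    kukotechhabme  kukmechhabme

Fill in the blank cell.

Attach definiteness indefinite un- → unhabme.
Attach case ablative me- (before vowel 'u') → meunhabme.
Attach noun class class II uk- → ukmeunhabme.
Attach number dual k- → kukmeunhabme.
Nasal assimilation: no change.
Apply vowel deletion: kukmeunhabme → kukmunhabme.

kukmunhabme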